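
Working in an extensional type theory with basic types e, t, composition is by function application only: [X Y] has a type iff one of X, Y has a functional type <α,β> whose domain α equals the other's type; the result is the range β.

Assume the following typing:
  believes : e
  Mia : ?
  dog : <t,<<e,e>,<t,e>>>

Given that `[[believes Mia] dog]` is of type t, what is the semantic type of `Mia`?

[[believes Mia] dog] is required to be t. dog : <t,<<e,e>,<t,e>>> cannot yield t as functor, so [believes Mia] : <<t,<<e,e>,<t,e>>>,t>.
[believes Mia] is required to be <<t,<<e,e>,<t,e>>>,t>. believes : e cannot yield <<t,<<e,e>,<t,e>>>,t> as functor, so Mia : <e,<<t,<<e,e>,<t,e>>>,t>>.

<e,<<t,<<e,e>,<t,e>>>,t>>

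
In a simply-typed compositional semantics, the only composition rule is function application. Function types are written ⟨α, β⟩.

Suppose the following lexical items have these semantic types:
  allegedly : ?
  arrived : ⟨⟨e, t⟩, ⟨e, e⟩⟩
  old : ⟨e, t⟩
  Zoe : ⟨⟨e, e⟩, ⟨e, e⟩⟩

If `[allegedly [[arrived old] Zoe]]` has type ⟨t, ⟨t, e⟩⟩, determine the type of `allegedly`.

⟨⟨e, e⟩, ⟨t, ⟨t, e⟩⟩⟩

[allegedly [[arrived old] Zoe]] must have type ⟨t, ⟨t, e⟩⟩. The sister [[arrived old] Zoe] has type ⟨e, e⟩; that is not a function onto ⟨t, ⟨t, e⟩⟩, so allegedly must be the functor, of type ⟨⟨e, e⟩, ⟨t, ⟨t, e⟩⟩⟩.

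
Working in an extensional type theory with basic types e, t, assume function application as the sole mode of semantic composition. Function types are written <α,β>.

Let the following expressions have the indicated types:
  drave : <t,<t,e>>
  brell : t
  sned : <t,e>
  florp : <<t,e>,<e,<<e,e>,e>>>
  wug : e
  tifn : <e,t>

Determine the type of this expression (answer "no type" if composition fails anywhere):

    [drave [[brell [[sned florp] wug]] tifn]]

no type

[sned florp]: functor florp : <<t,e>,<e,<<e,e>,e>>>, argument sned : <t,e>; result <e,<<e,e>,e>>.
[[sned florp] wug]: functor [sned florp] : <e,<<e,e>,e>>, argument wug : e; result <<e,e>,e>.
[brell [[sned florp] wug]]: t and <<e,e>,e> cannot combine by function application — type clash.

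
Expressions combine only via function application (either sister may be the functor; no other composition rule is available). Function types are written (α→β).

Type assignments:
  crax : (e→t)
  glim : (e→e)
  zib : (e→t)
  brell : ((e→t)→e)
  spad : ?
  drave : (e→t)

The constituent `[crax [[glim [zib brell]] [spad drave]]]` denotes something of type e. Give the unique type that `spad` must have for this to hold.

((e→t)→(e→((e→t)→e)))

For [crax [[glim [zib brell]] [spad drave]]] to have type e with crax of type (e→t), [[glim [zib brell]] [spad drave]] must be the function: [[glim [zib brell]] [spad drave]] : ((e→t)→e).
For [[glim [zib brell]] [spad drave]] to have type ((e→t)→e) with [glim [zib brell]] of type e, [spad drave] must be the function: [spad drave] : (e→((e→t)→e)).
For [spad drave] to have type (e→((e→t)→e)) with drave of type (e→t), spad must be the function: spad : ((e→t)→(e→((e→t)→e))).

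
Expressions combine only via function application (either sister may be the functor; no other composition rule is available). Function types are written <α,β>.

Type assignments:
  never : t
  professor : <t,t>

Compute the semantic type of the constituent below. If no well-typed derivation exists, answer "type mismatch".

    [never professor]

[never professor]: professor is <t,t>, never is t; result t.

t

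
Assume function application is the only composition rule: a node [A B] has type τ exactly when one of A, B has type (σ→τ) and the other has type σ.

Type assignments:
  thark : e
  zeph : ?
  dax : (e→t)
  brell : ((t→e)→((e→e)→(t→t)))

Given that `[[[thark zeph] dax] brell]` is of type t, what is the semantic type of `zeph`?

At [[[thark zeph] dax] brell] (required: t): brell is ((t→e)→((e→e)→(t→t))), which is not a function with range t; hence [[thark zeph] dax] is the functor — type (((t→e)→((e→e)→(t→t)))→t).
At [[thark zeph] dax] (required: (((t→e)→((e→e)→(t→t)))→t)): dax is (e→t), which is not a function with range (((t→e)→((e→e)→(t→t)))→t); hence [thark zeph] is the functor — type ((e→t)→(((t→e)→((e→e)→(t→t)))→t)).
At [thark zeph] (required: ((e→t)→(((t→e)→((e→e)→(t→t)))→t))): thark is e, which is not a function with range ((e→t)→(((t→e)→((e→e)→(t→t)))→t)); hence zeph is the functor — type (e→((e→t)→(((t→e)→((e→e)→(t→t)))→t))).

(e→((e→t)→(((t→e)→((e→e)→(t→t)))→t)))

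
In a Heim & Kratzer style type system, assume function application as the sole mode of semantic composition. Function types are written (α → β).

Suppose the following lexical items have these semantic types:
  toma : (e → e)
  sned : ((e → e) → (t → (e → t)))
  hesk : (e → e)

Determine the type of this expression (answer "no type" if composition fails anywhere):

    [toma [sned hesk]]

no type

At [sned hesk], sned : ((e → e) → (t → (e → t))) takes hesk : (e → e), giving (t → (e → t)).
[toma [sned hesk]]: (e → e) and (t → (e → t)) cannot combine by function application — type clash.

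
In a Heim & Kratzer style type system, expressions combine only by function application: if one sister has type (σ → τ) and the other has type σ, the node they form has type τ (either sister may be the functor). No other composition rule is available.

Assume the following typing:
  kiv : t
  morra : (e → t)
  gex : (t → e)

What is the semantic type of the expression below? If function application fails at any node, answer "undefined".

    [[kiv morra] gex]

At [kiv morra]: neither t nor (e → t) can take the other as argument; the node is ill-typed.

undefined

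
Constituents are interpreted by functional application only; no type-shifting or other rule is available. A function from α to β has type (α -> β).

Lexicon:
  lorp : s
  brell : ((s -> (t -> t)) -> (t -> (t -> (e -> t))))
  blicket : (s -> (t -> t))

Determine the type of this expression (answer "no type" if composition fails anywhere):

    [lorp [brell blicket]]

no type

[brell blicket] — brell of type ((s -> (t -> t)) -> (t -> (t -> (e -> t)))) combines with blicket of type (s -> (t -> t)): type (t -> (t -> (e -> t))).
[lorp [brell blicket]]: s with (t -> (t -> (e -> t))) — neither is a function whose domain matches the other; composition fails here.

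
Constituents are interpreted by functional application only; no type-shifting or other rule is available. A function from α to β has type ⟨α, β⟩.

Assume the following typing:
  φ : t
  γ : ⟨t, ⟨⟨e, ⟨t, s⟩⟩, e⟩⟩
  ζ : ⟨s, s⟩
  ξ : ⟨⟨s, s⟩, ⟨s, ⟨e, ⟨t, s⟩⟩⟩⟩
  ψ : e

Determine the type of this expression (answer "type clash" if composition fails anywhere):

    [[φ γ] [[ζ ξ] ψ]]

[φ γ]: ⟨t, ⟨⟨e, ⟨t, s⟩⟩, e⟩⟩ applied to t yields ⟨⟨e, ⟨t, s⟩⟩, e⟩.
[ζ ξ]: ⟨⟨s, s⟩, ⟨s, ⟨e, ⟨t, s⟩⟩⟩⟩ applied to ⟨s, s⟩ yields ⟨s, ⟨e, ⟨t, s⟩⟩⟩.
At [[ζ ξ] ψ]: neither ⟨s, ⟨e, ⟨t, s⟩⟩⟩ nor e can take the other as argument; the node is ill-typed.

type clash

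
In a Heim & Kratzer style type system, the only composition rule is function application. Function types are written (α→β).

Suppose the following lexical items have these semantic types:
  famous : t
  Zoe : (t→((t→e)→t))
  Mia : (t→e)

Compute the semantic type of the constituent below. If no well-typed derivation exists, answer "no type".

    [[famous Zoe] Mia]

t

[famous Zoe]: Zoe is (t→((t→e)→t)), famous is t; result ((t→e)→t).
[[famous Zoe] Mia]: [famous Zoe] is ((t→e)→t), Mia is (t→e); result t.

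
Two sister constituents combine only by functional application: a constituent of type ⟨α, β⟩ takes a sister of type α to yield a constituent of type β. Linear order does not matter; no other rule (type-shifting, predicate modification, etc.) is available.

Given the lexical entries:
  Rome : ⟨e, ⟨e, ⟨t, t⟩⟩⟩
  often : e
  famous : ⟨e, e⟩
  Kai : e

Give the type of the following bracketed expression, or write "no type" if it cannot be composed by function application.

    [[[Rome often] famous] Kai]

no type

[Rome often]: functor Rome : ⟨e, ⟨e, ⟨t, t⟩⟩⟩, argument often : e; result ⟨e, ⟨t, t⟩⟩.
[[Rome often] famous]: ⟨e, ⟨t, t⟩⟩ and ⟨e, e⟩ cannot combine by function application — type clash.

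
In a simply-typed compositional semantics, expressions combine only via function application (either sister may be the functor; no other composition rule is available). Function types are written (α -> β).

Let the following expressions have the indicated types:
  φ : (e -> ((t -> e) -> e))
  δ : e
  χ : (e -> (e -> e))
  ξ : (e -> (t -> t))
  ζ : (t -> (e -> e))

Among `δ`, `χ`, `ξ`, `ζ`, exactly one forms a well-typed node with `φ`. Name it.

δ

δ — combines: φ : (e -> ((t -> e) -> e)) takes δ : e as argument, giving ((t -> e) -> e).
χ : (e -> (e -> e)) — φ needs e; χ needs e; neither fits.
ξ : (e -> (t -> t)) — φ needs e; ξ needs e; neither fits.
ζ : (t -> (e -> e)) — φ needs e; ζ needs t; neither fits.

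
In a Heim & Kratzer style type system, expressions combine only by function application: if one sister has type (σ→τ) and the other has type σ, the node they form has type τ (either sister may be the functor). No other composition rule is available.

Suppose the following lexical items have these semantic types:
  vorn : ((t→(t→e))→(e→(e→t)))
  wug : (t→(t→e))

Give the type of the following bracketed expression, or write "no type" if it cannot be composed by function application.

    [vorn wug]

(e→(e→t))

At [vorn wug], vorn : ((t→(t→e))→(e→(e→t))) takes wug : (t→(t→e)), giving (e→(e→t)).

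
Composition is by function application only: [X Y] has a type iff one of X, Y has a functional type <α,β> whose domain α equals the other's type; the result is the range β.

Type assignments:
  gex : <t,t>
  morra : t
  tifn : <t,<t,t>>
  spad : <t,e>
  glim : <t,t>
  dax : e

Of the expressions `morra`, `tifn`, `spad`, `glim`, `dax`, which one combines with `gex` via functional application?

morra — combines: gex : <t,t> takes morra : t as argument, giving t.
tifn : <t,<t,t>> — neither side's domain matches the other.
spad : <t,e> — neither side's domain matches the other.
glim : <t,t> — neither side's domain matches the other.
dax : e — neither side's domain matches the other.

morra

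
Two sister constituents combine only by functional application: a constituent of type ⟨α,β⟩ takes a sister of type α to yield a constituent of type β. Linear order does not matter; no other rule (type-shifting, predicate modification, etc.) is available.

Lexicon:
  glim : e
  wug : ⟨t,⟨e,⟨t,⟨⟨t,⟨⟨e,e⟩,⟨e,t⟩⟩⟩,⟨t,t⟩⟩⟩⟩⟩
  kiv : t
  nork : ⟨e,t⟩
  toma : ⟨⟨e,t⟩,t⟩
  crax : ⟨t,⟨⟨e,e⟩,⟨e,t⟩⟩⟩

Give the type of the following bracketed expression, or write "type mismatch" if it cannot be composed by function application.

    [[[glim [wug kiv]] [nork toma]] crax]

[wug kiv]: functor wug : ⟨t,⟨e,⟨t,⟨⟨t,⟨⟨e,e⟩,⟨e,t⟩⟩⟩,⟨t,t⟩⟩⟩⟩⟩, argument kiv : t; result ⟨e,⟨t,⟨⟨t,⟨⟨e,e⟩,⟨e,t⟩⟩⟩,⟨t,t⟩⟩⟩⟩.
[glim [wug kiv]]: functor [wug kiv] : ⟨e,⟨t,⟨⟨t,⟨⟨e,e⟩,⟨e,t⟩⟩⟩,⟨t,t⟩⟩⟩⟩, argument glim : e; result ⟨t,⟨⟨t,⟨⟨e,e⟩,⟨e,t⟩⟩⟩,⟨t,t⟩⟩⟩.
[nork toma]: functor toma : ⟨⟨e,t⟩,t⟩, argument nork : ⟨e,t⟩; result t.
[[glim [wug kiv]] [nork toma]]: functor [glim [wug kiv]] : ⟨t,⟨⟨t,⟨⟨e,e⟩,⟨e,t⟩⟩⟩,⟨t,t⟩⟩⟩, argument [nork toma] : t; result ⟨⟨t,⟨⟨e,e⟩,⟨e,t⟩⟩⟩,⟨t,t⟩⟩.
[[[glim [wug kiv]] [nork toma]] crax]: functor [[glim [wug kiv]] [nork toma]] : ⟨⟨t,⟨⟨e,e⟩,⟨e,t⟩⟩⟩,⟨t,t⟩⟩, argument crax : ⟨t,⟨⟨e,e⟩,⟨e,t⟩⟩⟩; result ⟨t,t⟩.

⟨t,t⟩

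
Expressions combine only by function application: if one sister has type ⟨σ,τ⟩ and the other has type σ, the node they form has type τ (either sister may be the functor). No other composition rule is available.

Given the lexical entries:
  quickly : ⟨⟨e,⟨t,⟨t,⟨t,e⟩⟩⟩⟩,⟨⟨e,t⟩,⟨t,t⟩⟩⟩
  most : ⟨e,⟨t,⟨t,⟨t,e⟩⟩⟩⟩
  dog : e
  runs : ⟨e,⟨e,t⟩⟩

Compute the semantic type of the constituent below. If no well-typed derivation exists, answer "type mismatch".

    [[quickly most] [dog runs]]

At [quickly most], quickly : ⟨⟨e,⟨t,⟨t,⟨t,e⟩⟩⟩⟩,⟨⟨e,t⟩,⟨t,t⟩⟩⟩ takes most : ⟨e,⟨t,⟨t,⟨t,e⟩⟩⟩⟩, giving ⟨⟨e,t⟩,⟨t,t⟩⟩.
At [dog runs], runs : ⟨e,⟨e,t⟩⟩ takes dog : e, giving ⟨e,t⟩.
At [[quickly most] [dog runs]], [quickly most] : ⟨⟨e,t⟩,⟨t,t⟩⟩ takes [dog runs] : ⟨e,t⟩, giving ⟨t,t⟩.

⟨t,t⟩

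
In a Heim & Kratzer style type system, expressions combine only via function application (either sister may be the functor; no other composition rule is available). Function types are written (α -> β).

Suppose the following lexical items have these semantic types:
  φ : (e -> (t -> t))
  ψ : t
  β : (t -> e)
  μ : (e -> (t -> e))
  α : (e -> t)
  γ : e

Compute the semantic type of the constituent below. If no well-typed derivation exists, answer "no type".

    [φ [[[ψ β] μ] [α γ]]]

[ψ β]: β is (t -> e), ψ is t; result e.
[[ψ β] μ]: μ is (e -> (t -> e)), [ψ β] is e; result (t -> e).
[α γ]: α is (e -> t), γ is e; result t.
[[[ψ β] μ] [α γ]]: [[ψ β] μ] is (t -> e), [α γ] is t; result e.
[φ [[[ψ β] μ] [α γ]]]: φ is (e -> (t -> t)), [[[ψ β] μ] [α γ]] is e; result (t -> t).

(t -> t)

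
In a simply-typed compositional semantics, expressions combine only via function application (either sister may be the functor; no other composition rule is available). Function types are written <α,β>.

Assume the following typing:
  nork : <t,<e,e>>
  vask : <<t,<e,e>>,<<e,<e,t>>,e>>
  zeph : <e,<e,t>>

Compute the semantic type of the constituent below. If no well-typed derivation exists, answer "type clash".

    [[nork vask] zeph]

[nork vask]: <<t,<e,e>>,<<e,<e,t>>,e>> applied to <t,<e,e>> yields <<e,<e,t>>,e>.
[[nork vask] zeph]: <<e,<e,t>>,e> applied to <e,<e,t>> yields e.

e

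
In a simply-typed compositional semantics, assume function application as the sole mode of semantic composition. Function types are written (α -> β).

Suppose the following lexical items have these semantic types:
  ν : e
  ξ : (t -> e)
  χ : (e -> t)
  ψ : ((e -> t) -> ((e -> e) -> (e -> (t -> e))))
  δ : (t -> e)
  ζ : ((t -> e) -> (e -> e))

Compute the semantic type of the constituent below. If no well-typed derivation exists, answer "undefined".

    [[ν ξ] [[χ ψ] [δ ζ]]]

undefined

At [ν ξ]: neither e nor (t -> e) can take the other as argument; the node is ill-typed.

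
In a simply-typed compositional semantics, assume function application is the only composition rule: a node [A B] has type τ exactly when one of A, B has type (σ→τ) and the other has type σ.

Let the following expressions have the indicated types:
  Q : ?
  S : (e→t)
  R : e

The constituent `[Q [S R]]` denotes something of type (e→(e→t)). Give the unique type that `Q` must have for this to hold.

[Q [S R]] is required to be (e→(e→t)). [S R] : t cannot yield (e→(e→t)) as functor, so Q : (t→(e→(e→t))).

(t→(e→(e→t)))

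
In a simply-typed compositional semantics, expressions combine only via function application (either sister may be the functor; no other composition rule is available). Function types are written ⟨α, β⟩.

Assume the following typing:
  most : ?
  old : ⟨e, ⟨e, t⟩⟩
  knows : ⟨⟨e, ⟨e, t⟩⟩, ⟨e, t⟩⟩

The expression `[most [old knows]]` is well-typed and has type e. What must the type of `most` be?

⟨⟨e, t⟩, e⟩

For [most [old knows]] to have type e with [old knows] of type ⟨e, t⟩, most must be the function: most : ⟨⟨e, t⟩, e⟩.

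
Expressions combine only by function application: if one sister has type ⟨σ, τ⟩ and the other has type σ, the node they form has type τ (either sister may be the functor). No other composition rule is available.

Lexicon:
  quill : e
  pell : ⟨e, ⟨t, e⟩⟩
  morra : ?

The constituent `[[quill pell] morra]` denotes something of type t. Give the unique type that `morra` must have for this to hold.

⟨⟨t, e⟩, t⟩

[[quill pell] morra] is required to be t. [quill pell] : ⟨t, e⟩ cannot yield t as functor, so morra : ⟨⟨t, e⟩, t⟩.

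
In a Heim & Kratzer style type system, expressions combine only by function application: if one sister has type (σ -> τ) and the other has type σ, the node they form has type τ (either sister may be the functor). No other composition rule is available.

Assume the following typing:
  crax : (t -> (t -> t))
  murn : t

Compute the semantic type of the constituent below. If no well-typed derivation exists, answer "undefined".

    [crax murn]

[crax murn]: functor crax : (t -> (t -> t)), argument murn : t; result (t -> t).

(t -> t)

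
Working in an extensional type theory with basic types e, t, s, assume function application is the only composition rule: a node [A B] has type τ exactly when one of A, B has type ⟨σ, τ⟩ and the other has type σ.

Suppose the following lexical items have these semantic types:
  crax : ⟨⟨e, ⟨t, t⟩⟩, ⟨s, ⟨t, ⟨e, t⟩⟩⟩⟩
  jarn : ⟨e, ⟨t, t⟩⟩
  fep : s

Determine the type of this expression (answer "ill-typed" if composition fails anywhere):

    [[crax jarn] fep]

At [crax jarn], crax : ⟨⟨e, ⟨t, t⟩⟩, ⟨s, ⟨t, ⟨e, t⟩⟩⟩⟩ takes jarn : ⟨e, ⟨t, t⟩⟩, giving ⟨s, ⟨t, ⟨e, t⟩⟩⟩.
At [[crax jarn] fep], [crax jarn] : ⟨s, ⟨t, ⟨e, t⟩⟩⟩ takes fep : s, giving ⟨t, ⟨e, t⟩⟩.

⟨t, ⟨e, t⟩⟩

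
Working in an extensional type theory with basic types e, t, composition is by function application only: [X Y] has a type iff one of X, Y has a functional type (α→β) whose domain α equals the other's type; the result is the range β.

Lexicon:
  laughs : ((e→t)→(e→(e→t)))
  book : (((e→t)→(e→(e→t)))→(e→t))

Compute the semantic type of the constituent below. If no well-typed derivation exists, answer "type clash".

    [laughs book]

[laughs book]: (((e→t)→(e→(e→t)))→(e→t)) applied to ((e→t)→(e→(e→t))) yields (e→t).

(e→t)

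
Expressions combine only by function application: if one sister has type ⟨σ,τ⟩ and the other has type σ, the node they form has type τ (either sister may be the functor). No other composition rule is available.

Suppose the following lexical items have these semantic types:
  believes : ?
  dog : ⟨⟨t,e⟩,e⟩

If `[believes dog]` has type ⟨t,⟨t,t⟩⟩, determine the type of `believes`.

[believes dog] is required to be ⟨t,⟨t,t⟩⟩. dog : ⟨⟨t,e⟩,e⟩ cannot yield ⟨t,⟨t,t⟩⟩ as functor, so believes : ⟨⟨⟨t,e⟩,e⟩,⟨t,⟨t,t⟩⟩⟩.

⟨⟨⟨t,e⟩,e⟩,⟨t,⟨t,t⟩⟩⟩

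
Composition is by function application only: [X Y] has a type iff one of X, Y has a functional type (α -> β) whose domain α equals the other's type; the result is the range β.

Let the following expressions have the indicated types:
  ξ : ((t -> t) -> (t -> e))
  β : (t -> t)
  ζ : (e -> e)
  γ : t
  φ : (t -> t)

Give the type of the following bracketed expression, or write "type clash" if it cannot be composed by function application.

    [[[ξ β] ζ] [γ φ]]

[ξ β]: functor ξ : ((t -> t) -> (t -> e)), argument β : (t -> t); result (t -> e).
At [[ξ β] ζ]: neither (t -> e) nor (e -> e) can take the other as argument; the node is ill-typed.

type clash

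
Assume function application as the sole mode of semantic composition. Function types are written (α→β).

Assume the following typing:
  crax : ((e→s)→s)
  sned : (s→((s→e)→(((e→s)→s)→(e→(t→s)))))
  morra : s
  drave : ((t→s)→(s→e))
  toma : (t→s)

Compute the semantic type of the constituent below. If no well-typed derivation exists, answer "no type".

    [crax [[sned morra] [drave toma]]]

[sned morra]: sned is (s→((s→e)→(((e→s)→s)→(e→(t→s))))), morra is s; result ((s→e)→(((e→s)→s)→(e→(t→s)))).
[drave toma]: drave is ((t→s)→(s→e)), toma is (t→s); result (s→e).
[[sned morra] [drave toma]]: [sned morra] is ((s→e)→(((e→s)→s)→(e→(t→s)))), [drave toma] is (s→e); result (((e→s)→s)→(e→(t→s))).
[crax [[sned morra] [drave toma]]]: [[sned morra] [drave toma]] is (((e→s)→s)→(e→(t→s))), crax is ((e→s)→s); result (e→(t→s)).

(e→(t→s))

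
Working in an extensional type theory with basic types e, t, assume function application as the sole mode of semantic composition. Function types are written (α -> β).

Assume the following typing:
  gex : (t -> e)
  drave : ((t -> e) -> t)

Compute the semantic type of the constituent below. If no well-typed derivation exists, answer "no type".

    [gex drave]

[gex drave] — drave of type ((t -> e) -> t) combines with gex of type (t -> e): type t.

t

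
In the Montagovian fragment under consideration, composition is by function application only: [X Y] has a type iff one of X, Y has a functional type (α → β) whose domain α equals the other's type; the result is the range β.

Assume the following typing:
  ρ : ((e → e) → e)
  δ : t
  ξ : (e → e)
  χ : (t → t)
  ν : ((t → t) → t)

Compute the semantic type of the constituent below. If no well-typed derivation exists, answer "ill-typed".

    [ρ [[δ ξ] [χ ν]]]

ill-typed

[δ ξ]: t with (e → e) — neither is a function whose domain matches the other; composition fails here.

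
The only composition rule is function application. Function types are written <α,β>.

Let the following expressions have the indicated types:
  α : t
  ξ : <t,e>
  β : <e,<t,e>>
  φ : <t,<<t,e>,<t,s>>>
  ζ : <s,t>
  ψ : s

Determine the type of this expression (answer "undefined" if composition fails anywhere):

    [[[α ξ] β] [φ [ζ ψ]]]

<t,s>

[α ξ]: <t,e> applied to t yields e.
[[α ξ] β]: <e,<t,e>> applied to e yields <t,e>.
[ζ ψ]: <s,t> applied to s yields t.
[φ [ζ ψ]]: <t,<<t,e>,<t,s>>> applied to t yields <<t,e>,<t,s>>.
[[[α ξ] β] [φ [ζ ψ]]]: <<t,e>,<t,s>> applied to <t,e> yields <t,s>.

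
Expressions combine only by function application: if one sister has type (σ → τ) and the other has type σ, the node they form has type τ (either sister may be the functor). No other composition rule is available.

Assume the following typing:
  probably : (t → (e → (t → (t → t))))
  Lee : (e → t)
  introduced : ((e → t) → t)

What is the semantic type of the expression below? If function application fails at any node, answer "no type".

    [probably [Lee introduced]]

(e → (t → (t → t)))

[Lee introduced]: ((e → t) → t) applied to (e → t) yields t.
[probably [Lee introduced]]: (t → (e → (t → (t → t)))) applied to t yields (e → (t → (t → t))).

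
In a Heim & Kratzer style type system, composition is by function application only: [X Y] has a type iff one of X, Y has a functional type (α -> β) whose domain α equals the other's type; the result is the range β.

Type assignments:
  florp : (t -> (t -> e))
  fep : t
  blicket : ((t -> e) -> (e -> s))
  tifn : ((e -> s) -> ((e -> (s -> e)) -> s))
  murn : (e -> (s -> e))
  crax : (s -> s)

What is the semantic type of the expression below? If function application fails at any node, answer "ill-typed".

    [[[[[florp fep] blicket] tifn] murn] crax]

[florp fep]: (t -> (t -> e)) applied to t yields (t -> e).
[[florp fep] blicket]: ((t -> e) -> (e -> s)) applied to (t -> e) yields (e -> s).
[[[florp fep] blicket] tifn]: ((e -> s) -> ((e -> (s -> e)) -> s)) applied to (e -> s) yields ((e -> (s -> e)) -> s).
[[[[florp fep] blicket] tifn] murn]: ((e -> (s -> e)) -> s) applied to (e -> (s -> e)) yields s.
[[[[[florp fep] blicket] tifn] murn] crax]: (s -> s) applied to s yields s.

s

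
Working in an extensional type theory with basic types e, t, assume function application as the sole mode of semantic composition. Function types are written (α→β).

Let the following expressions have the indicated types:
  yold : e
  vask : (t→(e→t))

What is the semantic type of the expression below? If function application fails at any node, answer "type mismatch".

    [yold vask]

type mismatch

[yold vask]: e with (t→(e→t)) — neither is a function whose domain matches the other; composition fails here.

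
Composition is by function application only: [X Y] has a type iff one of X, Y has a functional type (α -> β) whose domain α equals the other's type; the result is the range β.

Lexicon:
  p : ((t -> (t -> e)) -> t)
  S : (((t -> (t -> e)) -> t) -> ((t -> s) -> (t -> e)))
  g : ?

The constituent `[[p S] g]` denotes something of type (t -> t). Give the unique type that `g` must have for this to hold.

(((t -> s) -> (t -> e)) -> (t -> t))

[[p S] g] must have type (t -> t). The sister [p S] has type ((t -> s) -> (t -> e)); that is not a function onto (t -> t), so g must be the functor, of type (((t -> s) -> (t -> e)) -> (t -> t)).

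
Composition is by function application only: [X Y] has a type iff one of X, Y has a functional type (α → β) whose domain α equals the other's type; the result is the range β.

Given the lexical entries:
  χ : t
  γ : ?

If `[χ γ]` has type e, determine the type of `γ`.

[χ γ] is required to be e. χ : t cannot yield e as functor, so γ : (t → e).

(t → e)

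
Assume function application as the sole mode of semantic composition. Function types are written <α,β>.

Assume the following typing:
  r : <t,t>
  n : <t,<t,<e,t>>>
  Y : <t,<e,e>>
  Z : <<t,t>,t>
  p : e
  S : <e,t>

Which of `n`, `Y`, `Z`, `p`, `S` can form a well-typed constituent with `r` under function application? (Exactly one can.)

n : <t,<t,<e,t>>> — no; r wants t, and n wants t.
Y : <t,<e,e>> — no; r wants t, and Y wants t.
Z — combines: Z : <<t,t>,t> takes r : <t,t> as argument, giving t.
p : e — no; r wants t, and p wants nothing (atomic).
S : <e,t> — no; r wants t, and S wants e.

Z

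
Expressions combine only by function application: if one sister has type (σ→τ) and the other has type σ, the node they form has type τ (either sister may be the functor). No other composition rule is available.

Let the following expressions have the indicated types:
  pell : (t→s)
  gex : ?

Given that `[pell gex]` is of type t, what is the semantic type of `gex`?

For [pell gex] to have type t with pell of type (t→s), gex must be the function: gex : ((t→s)→t).

((t→s)→t)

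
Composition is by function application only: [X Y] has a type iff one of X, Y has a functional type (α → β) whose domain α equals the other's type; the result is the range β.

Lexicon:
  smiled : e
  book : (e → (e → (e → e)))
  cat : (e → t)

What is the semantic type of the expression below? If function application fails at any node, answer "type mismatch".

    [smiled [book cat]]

At [book cat]: neither (e → (e → (e → e))) nor (e → t) can take the other as argument; the node is ill-typed.

type mismatch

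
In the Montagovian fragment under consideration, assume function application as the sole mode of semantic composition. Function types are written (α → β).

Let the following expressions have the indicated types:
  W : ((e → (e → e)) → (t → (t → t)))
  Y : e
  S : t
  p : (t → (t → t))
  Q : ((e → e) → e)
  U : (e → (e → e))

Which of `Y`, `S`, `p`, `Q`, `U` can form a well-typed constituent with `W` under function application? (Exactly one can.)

U

Y : e — no; W wants (e → (e → e)), and Y wants nothing (atomic).
S : t — no; W wants (e → (e → e)), and S wants nothing (atomic).
p : (t → (t → t)) — no; W wants (e → (e → e)), and p wants t.
Q : ((e → e) → e) — no; W wants (e → (e → e)), and Q wants (e → e).
U — combines: W : ((e → (e → e)) → (t → (t → t))) takes U : (e → (e → e)) as argument, giving (t → (t → t)).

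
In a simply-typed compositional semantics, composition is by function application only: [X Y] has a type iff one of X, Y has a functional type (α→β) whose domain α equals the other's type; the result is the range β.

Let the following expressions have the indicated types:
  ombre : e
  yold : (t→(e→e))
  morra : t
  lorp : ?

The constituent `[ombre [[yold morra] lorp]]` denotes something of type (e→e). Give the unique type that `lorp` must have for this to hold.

[ombre [[yold morra] lorp]] is required to be (e→e). ombre : e cannot yield (e→e) as functor, so [[yold morra] lorp] : (e→(e→e)).
[[yold morra] lorp] is required to be (e→(e→e)). [yold morra] : (e→e) cannot yield (e→(e→e)) as functor, so lorp : ((e→e)→(e→(e→e))).

((e→e)→(e→(e→e)))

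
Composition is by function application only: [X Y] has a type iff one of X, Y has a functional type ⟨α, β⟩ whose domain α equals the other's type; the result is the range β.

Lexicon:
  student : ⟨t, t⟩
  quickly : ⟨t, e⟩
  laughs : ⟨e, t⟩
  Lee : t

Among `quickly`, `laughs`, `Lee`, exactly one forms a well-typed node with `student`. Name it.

quickly : ⟨t, e⟩ — student needs t; quickly needs t; neither fits.
laughs : ⟨e, t⟩ — student needs t; laughs needs e; neither fits.
Lee — combines: student : ⟨t, t⟩ takes Lee : t as argument, giving t.

Lee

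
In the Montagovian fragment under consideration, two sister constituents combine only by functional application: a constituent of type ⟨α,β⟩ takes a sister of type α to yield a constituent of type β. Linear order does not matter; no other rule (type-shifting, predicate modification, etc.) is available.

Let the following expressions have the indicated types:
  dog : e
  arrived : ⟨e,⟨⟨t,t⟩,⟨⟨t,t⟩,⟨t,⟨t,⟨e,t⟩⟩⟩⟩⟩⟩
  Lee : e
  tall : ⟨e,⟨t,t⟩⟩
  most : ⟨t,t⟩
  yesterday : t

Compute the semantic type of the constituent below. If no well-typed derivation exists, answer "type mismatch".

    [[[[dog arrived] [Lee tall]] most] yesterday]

[dog arrived]: functor arrived : ⟨e,⟨⟨t,t⟩,⟨⟨t,t⟩,⟨t,⟨t,⟨e,t⟩⟩⟩⟩⟩⟩, argument dog : e; result ⟨⟨t,t⟩,⟨⟨t,t⟩,⟨t,⟨t,⟨e,t⟩⟩⟩⟩⟩.
[Lee tall]: functor tall : ⟨e,⟨t,t⟩⟩, argument Lee : e; result ⟨t,t⟩.
[[dog arrived] [Lee tall]]: functor [dog arrived] : ⟨⟨t,t⟩,⟨⟨t,t⟩,⟨t,⟨t,⟨e,t⟩⟩⟩⟩⟩, argument [Lee tall] : ⟨t,t⟩; result ⟨⟨t,t⟩,⟨t,⟨t,⟨e,t⟩⟩⟩⟩.
[[[dog arrived] [Lee tall]] most]: functor [[dog arrived] [Lee tall]] : ⟨⟨t,t⟩,⟨t,⟨t,⟨e,t⟩⟩⟩⟩, argument most : ⟨t,t⟩; result ⟨t,⟨t,⟨e,t⟩⟩⟩.
[[[[dog arrived] [Lee tall]] most] yesterday]: functor [[[dog arrived] [Lee tall]] most] : ⟨t,⟨t,⟨e,t⟩⟩⟩, argument yesterday : t; result ⟨t,⟨e,t⟩⟩.

⟨t,⟨e,t⟩⟩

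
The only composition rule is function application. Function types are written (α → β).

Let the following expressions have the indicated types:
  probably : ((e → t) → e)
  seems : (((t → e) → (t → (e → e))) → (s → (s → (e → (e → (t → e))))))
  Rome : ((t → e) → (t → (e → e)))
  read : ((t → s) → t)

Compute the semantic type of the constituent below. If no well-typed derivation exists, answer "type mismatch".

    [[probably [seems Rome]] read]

type mismatch

[seems Rome]: (((t → e) → (t → (e → e))) → (s → (s → (e → (e → (t → e)))))) applied to ((t → e) → (t → (e → e))) yields (s → (s → (e → (e → (t → e))))).
[probably [seems Rome]]: ((e → t) → e) with (s → (s → (e → (e → (t → e))))) — neither is a function whose domain matches the other; composition fails here.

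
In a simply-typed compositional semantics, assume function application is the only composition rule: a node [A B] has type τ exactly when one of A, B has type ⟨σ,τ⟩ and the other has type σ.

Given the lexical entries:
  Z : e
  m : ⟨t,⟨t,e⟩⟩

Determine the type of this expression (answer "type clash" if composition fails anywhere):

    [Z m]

type clash

At [Z m]: neither e nor ⟨t,⟨t,e⟩⟩ can take the other as argument; the node is ill-typed.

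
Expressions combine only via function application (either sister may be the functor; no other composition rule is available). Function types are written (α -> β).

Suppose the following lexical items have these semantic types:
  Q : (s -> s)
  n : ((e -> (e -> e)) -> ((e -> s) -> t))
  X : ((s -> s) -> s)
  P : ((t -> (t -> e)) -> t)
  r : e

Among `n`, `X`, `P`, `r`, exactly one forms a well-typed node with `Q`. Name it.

X

n : ((e -> (e -> e)) -> ((e -> s) -> t)) — does not combine with Q.
X — combines: X : ((s -> s) -> s) takes Q : (s -> s) as argument, giving s.
P : ((t -> (t -> e)) -> t) — does not combine with Q.
r : e — does not combine with Q.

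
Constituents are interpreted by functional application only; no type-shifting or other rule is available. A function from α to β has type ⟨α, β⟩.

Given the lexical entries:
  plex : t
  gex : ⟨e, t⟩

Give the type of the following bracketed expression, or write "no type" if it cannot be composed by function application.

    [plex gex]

[plex gex]: t with ⟨e, t⟩ — neither is a function whose domain matches the other; composition fails here.

no type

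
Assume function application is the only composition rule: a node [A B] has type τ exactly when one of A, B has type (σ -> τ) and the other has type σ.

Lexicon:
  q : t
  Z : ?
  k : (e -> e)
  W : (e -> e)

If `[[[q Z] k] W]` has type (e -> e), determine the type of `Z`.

[[[q Z] k] W] is required to be (e -> e). W : (e -> e) cannot yield (e -> e) as functor, so [[q Z] k] : ((e -> e) -> (e -> e)).
[[q Z] k] is required to be ((e -> e) -> (e -> e)). k : (e -> e) cannot yield ((e -> e) -> (e -> e)) as functor, so [q Z] : ((e -> e) -> ((e -> e) -> (e -> e))).
[q Z] is required to be ((e -> e) -> ((e -> e) -> (e -> e))). q : t cannot yield ((e -> e) -> ((e -> e) -> (e -> e))) as functor, so Z : (t -> ((e -> e) -> ((e -> e) -> (e -> e)))).

(t -> ((e -> e) -> ((e -> e) -> (e -> e))))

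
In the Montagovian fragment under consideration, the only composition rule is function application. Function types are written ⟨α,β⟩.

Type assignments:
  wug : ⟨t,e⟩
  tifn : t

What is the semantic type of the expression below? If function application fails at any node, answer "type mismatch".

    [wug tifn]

e

[wug tifn]: functor wug : ⟨t,e⟩, argument tifn : t; result e.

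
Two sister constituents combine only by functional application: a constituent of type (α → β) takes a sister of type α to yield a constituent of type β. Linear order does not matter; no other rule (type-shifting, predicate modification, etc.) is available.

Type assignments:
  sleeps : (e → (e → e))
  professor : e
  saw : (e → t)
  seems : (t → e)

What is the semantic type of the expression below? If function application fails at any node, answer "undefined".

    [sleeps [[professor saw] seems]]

[professor saw]: saw is (e → t), professor is e; result t.
[[professor saw] seems]: seems is (t → e), [professor saw] is t; result e.
[sleeps [[professor saw] seems]]: sleeps is (e → (e → e)), [[professor saw] seems] is e; result (e → e).

(e → e)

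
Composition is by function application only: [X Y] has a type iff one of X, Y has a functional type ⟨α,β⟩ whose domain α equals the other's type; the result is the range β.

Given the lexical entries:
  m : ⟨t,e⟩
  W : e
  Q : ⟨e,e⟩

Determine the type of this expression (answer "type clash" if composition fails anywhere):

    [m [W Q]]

[W Q]: Q is ⟨e,e⟩, W is e; result e.
At [m [W Q]]: neither ⟨t,e⟩ nor e can take the other as argument; the node is ill-typed.

type clash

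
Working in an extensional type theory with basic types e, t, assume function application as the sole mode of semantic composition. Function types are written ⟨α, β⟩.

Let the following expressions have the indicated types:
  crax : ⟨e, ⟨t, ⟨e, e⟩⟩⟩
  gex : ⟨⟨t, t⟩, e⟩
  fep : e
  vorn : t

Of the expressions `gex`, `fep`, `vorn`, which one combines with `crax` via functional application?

gex : ⟨⟨t, t⟩, e⟩ — does not combine with crax.
fep — combines: crax : ⟨e, ⟨t, ⟨e, e⟩⟩⟩ takes fep : e as argument, giving ⟨t, ⟨e, e⟩⟩.
vorn : t — does not combine with crax.

fep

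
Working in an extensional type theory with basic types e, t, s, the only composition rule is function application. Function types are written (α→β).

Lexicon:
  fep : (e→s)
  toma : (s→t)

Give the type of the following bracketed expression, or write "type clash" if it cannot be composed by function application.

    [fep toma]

[fep toma]: (e→s) and (s→t) cannot combine by function application — type clash.

type clash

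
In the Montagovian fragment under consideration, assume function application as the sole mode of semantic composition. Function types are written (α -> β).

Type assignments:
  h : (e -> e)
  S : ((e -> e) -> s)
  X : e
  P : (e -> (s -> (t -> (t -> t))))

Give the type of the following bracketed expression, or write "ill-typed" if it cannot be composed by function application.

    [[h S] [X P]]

At [h S], S : ((e -> e) -> s) takes h : (e -> e), giving s.
At [X P], P : (e -> (s -> (t -> (t -> t)))) takes X : e, giving (s -> (t -> (t -> t))).
At [[h S] [X P]], [X P] : (s -> (t -> (t -> t))) takes [h S] : s, giving (t -> (t -> t)).

(t -> (t -> t))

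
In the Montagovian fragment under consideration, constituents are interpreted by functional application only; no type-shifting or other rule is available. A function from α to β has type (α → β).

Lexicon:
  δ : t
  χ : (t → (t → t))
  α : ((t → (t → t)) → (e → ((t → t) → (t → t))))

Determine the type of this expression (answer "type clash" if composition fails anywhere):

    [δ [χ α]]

[χ α]: α is ((t → (t → t)) → (e → ((t → t) → (t → t)))), χ is (t → (t → t)); result (e → ((t → t) → (t → t))).
[δ [χ α]]: t and (e → ((t → t) → (t → t))) cannot combine by function application — type clash.

type clash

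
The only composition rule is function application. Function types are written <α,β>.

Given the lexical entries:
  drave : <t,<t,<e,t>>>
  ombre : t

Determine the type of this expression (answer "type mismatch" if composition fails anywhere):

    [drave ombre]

[drave ombre]: drave is <t,<t,<e,t>>>, ombre is t; result <t,<e,t>>.

<t,<e,t>>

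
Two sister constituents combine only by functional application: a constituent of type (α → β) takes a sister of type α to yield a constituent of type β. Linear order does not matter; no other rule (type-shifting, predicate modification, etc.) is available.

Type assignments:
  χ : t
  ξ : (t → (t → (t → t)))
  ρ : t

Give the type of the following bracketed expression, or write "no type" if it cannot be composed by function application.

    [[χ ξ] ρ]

[χ ξ] — ξ of type (t → (t → (t → t))) combines with χ of type t: type (t → (t → t)).
[[χ ξ] ρ] — [χ ξ] of type (t → (t → t)) combines with ρ of type t: type (t → t).

(t → t)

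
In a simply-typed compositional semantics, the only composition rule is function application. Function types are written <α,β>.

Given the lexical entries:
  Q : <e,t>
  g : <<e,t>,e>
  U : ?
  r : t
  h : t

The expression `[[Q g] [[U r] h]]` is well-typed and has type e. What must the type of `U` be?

<t,<t,<e,e>>>

For [[Q g] [[U r] h]] to have type e with [Q g] of type e, [[U r] h] must be the function: [[U r] h] : <e,e>.
For [[U r] h] to have type <e,e> with h of type t, [U r] must be the function: [U r] : <t,<e,e>>.
For [U r] to have type <t,<e,e>> with r of type t, U must be the function: U : <t,<t,<e,e>>>.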